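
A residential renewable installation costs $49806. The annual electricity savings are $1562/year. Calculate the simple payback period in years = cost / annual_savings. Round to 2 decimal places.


Simple payback period = initial cost / annual savings
Payback = 49806 / 1562
Payback = 31.89 years

31.89


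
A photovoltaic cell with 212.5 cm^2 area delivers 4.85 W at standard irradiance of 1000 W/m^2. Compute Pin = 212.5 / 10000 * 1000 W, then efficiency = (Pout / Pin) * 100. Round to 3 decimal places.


First compute the input power:
  Pin = area_cm2 / 10000 * G = 212.5 / 10000 * 1000 = 21.25 W
Then compute efficiency:
  Efficiency = (Pout / Pin) * 100 = (4.85 / 21.25) * 100
  Efficiency = 22.824%

22.824


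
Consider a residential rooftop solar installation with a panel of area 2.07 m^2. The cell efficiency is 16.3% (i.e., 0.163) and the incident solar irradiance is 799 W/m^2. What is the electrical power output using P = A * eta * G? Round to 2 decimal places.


Use the solar power formula P = A * eta * G.
Given: A = 2.07 m^2, eta = 0.163, G = 799 W/m^2
P = 2.07 * 0.163 * 799
P = 269.59 W

269.59


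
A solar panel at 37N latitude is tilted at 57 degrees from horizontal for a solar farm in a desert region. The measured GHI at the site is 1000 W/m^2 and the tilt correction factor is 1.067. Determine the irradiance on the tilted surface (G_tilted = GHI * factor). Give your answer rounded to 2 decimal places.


Identify the given values:
  GHI = 1000 W/m^2, tilt correction factor = 1.067
Apply the formula G_tilted = GHI * factor:
  G_tilted = 1000 * 1.067
  G_tilted = 1067.00 W/m^2

1067.00


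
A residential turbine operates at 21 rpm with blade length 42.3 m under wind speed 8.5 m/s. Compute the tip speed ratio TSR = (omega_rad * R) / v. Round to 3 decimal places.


Convert rotational speed to rad/s:
  omega = 21 * 2 * pi / 60 = 2.1991 rad/s
Compute tip speed:
  v_tip = omega * R = 2.1991 * 42.3 = 93.023 m/s
Tip speed ratio:
  TSR = v_tip / v_wind = 93.023 / 8.5 = 10.944

10.944


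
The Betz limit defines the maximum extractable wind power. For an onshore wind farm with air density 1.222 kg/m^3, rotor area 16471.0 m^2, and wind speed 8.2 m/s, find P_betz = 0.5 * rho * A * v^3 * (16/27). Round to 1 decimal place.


The Betz coefficient Cp_max = 16/27 = 0.5926
v^3 = 8.2^3 = 551.368
P_betz = 0.5 * rho * A * v^3 * Cp_max
P_betz = 0.5 * 1.222 * 16471.0 * 551.368 * 0.5926
P_betz = 3288205.5 W

3288205.5


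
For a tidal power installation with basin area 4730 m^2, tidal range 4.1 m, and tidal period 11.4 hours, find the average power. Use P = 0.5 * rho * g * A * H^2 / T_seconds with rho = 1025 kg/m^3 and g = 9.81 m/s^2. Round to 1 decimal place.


Convert period to seconds: T = 11.4 * 3600 = 41040.0 s
H^2 = 4.1^2 = 16.81
P = 0.5 * rho * g * A * H^2 / T
P = 0.5 * 1025 * 9.81 * 4730 * 16.81 / 41040.0
P = 9740.6 W

9740.6


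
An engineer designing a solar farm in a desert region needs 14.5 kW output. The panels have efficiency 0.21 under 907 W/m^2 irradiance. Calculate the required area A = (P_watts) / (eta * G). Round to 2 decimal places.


Convert target power to watts: P = 14.5 * 1000 = 14500.0 W
Compute denominator: eta * G = 0.21 * 907 = 190.47
Required area A = P / (eta * G) = 14500.0 / 190.47
A = 76.13 m^2

76.13


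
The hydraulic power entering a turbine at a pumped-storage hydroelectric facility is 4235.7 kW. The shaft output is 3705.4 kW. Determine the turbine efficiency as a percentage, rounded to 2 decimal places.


Turbine efficiency = (output power / input power) * 100
eta = (3705.4 / 4235.7) * 100
eta = 87.48%

87.48


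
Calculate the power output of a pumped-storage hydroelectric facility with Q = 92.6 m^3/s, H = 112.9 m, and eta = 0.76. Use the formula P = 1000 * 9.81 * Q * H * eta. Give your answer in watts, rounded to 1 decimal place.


Apply the hydropower formula P = rho * g * Q * H * eta
rho * g = 1000 * 9.81 = 9810.0
P = 9810.0 * 92.6 * 112.9 * 0.76
P = 77944868.4 W

77944868.4


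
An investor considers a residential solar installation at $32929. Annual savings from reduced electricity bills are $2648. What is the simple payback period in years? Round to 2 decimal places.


Simple payback period = initial cost / annual savings
Payback = 32929 / 2648
Payback = 12.44 years

12.44


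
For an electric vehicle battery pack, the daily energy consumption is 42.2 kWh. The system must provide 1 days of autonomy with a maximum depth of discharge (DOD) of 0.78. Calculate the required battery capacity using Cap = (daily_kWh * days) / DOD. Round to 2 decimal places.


Total energy needed = daily * days = 42.2 * 1 = 42.2 kWh
Account for depth of discharge:
  Cap = total_energy / DOD = 42.2 / 0.78
  Cap = 54.10 kWh

54.10


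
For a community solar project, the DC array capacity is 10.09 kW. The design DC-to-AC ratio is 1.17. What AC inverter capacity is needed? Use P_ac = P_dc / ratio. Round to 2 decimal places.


The inverter AC capacity is determined by the DC/AC ratio.
Given: P_dc = 10.09 kW, DC/AC ratio = 1.17
P_ac = P_dc / ratio = 10.09 / 1.17
P_ac = 8.62 kW

8.62


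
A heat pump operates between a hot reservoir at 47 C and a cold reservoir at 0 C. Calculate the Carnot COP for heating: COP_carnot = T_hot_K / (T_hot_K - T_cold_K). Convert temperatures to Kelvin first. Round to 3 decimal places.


Convert to Kelvin:
  T_hot = 47 + 273.15 = 320.15 K
  T_cold = 0 + 273.15 = 273.15 K
Apply Carnot COP formula:
  COP = T_hot_K / (T_hot_K - T_cold_K) = 320.15 / 47.0
  COP = 6.812

6.812


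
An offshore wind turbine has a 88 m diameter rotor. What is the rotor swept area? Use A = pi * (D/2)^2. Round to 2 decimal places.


Compute the rotor radius:
  r = D / 2 = 88 / 2 = 44.0 m
Calculate swept area:
  A = pi * r^2 = pi * 44.0^2
  A = 6082.12 m^2

6082.12


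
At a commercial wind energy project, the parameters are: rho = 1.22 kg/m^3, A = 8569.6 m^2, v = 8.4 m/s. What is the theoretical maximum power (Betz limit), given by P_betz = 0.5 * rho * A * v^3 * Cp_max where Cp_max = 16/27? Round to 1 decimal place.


The Betz coefficient Cp_max = 16/27 = 0.5926
v^3 = 8.4^3 = 592.704
P_betz = 0.5 * rho * A * v^3 * Cp_max
P_betz = 0.5 * 1.22 * 8569.6 * 592.704 * 0.5926
P_betz = 1836049.8 W

1836049.8


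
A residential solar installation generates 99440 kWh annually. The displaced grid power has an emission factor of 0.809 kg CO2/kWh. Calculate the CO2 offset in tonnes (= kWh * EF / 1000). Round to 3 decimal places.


CO2 offset in kg = generation * emission_factor
CO2 offset = 99440 * 0.809 = 80446.96 kg
Convert to tonnes:
  CO2 offset = 80446.96 / 1000 = 80.447 tonnes

80.447


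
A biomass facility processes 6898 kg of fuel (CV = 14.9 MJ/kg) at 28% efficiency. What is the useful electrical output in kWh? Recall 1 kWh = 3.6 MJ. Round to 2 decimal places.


Total energy = mass * CV = 6898 * 14.9 = 102780.2 MJ
Useful energy = total * eta = 102780.2 * 0.28 = 28778.46 MJ
Convert to kWh: 28778.46 / 3.6
Useful energy = 7994.02 kWh

7994.02


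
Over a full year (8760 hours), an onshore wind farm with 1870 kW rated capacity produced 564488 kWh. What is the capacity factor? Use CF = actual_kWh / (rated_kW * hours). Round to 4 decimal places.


Capacity factor = actual output / maximum possible output
Maximum possible = rated * hours = 1870 * 8760 = 16381200 kWh
CF = 564488 / 16381200
CF = 0.0345

0.0345


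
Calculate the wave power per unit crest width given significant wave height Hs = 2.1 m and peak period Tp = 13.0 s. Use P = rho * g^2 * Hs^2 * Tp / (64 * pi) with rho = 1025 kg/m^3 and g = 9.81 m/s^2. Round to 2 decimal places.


Apply wave power formula:
  g^2 = 9.81^2 = 96.2361
  Hs^2 = 2.1^2 = 4.41
  Numerator = rho * g^2 * Hs^2 * Tp = 1025 * 96.2361 * 4.41 * 13.0 = 5655146.0
  Denominator = 64 * pi = 201.0619
  P = 5655146.0 / 201.0619 = 28126.39 W/m

28126.39


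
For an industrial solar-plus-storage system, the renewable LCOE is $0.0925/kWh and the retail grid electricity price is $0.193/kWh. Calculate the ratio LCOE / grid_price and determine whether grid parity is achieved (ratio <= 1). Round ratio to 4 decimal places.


Compare LCOE to grid price:
  LCOE = $0.0925/kWh, Grid price = $0.193/kWh
  Ratio = LCOE / grid_price = 0.0925 / 0.193 = 0.4793
  Grid parity achieved (ratio <= 1)? yes

0.4793


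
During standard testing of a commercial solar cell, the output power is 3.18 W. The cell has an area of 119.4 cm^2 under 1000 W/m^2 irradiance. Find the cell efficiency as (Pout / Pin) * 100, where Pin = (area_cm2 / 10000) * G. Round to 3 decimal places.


First compute the input power:
  Pin = area_cm2 / 10000 * G = 119.4 / 10000 * 1000 = 11.94 W
Then compute efficiency:
  Efficiency = (Pout / Pin) * 100 = (3.18 / 11.94) * 100
  Efficiency = 26.633%

26.633


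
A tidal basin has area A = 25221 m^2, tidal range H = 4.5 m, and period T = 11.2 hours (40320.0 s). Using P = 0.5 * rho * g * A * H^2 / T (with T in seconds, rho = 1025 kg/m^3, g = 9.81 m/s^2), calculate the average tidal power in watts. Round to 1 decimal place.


Convert period to seconds: T = 11.2 * 3600 = 40320.0 s
H^2 = 4.5^2 = 20.25
P = 0.5 * rho * g * A * H^2 / T
P = 0.5 * 1025 * 9.81 * 25221 * 20.25 / 40320.0
P = 63683.9 W

63683.9


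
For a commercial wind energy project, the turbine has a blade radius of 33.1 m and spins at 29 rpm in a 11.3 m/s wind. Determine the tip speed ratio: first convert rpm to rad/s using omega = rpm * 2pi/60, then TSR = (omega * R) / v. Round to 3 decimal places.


Convert rotational speed to rad/s:
  omega = 29 * 2 * pi / 60 = 3.0369 rad/s
Compute tip speed:
  v_tip = omega * R = 3.0369 * 33.1 = 100.52 m/s
Tip speed ratio:
  TSR = v_tip / v_wind = 100.52 / 11.3 = 8.896

8.896


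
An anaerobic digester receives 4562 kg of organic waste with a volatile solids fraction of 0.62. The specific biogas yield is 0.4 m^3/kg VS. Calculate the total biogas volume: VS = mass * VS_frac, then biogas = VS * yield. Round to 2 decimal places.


Compute volatile solids:
  VS = mass * VS_fraction = 4562 * 0.62 = 2828.44 kg
Calculate biogas volume:
  Biogas = VS * specific_yield = 2828.44 * 0.4
  Biogas = 1131.38 m^3

1131.38


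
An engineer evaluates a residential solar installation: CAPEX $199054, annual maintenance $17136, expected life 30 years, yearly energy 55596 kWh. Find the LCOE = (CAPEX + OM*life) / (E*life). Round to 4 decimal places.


Total cost = CAPEX + OM * lifetime = 199054 + 17136 * 30 = 199054 + 514080 = 713134
Total generation = annual * lifetime = 55596 * 30 = 1667880 kWh
LCOE = 713134 / 1667880
LCOE = 0.4276 $/kWh

0.4276


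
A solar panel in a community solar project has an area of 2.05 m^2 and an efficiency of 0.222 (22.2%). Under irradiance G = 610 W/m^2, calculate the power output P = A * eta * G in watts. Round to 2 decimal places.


Use the solar power formula P = A * eta * G.
Given: A = 2.05 m^2, eta = 0.222, G = 610 W/m^2
P = 2.05 * 0.222 * 610
P = 277.61 W

277.61


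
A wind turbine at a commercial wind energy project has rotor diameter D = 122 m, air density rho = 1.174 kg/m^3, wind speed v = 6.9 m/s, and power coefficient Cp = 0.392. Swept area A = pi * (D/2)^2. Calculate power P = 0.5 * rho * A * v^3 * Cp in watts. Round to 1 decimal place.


Step 1 -- Compute swept area:
  A = pi * (D/2)^2 = pi * (122/2)^2 = 11689.87 m^2
Step 2 -- Apply wind power equation:
  P = 0.5 * rho * A * v^3 * Cp
  v^3 = 6.9^3 = 328.509
  P = 0.5 * 1.174 * 11689.87 * 328.509 * 0.392
  P = 883651.4 W

883651.4


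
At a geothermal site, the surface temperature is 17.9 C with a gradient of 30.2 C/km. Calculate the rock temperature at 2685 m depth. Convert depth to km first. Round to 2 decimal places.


Convert depth to km: 2685 / 1000 = 2.685 km
Temperature increase = gradient * depth_km = 30.2 * 2.685 = 81.09 C
Temperature at depth = T_surface + delta_T = 17.9 + 81.09
T = 98.99 C

98.99


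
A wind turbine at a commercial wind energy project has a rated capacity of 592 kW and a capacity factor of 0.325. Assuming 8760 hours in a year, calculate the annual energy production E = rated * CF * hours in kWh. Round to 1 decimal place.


Annual energy = rated_kW * capacity_factor * hours_per_year
Given: P_rated = 592 kW, CF = 0.325, hours = 8760
E = 592 * 0.325 * 8760
E = 1685424.0 kWh

1685424.0


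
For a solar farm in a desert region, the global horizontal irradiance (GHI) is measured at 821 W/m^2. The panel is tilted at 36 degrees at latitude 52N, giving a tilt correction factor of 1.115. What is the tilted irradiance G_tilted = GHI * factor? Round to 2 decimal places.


Identify the given values:
  GHI = 821 W/m^2, tilt correction factor = 1.115
Apply the formula G_tilted = GHI * factor:
  G_tilted = 821 * 1.115
  G_tilted = 915.42 W/m^2

915.42


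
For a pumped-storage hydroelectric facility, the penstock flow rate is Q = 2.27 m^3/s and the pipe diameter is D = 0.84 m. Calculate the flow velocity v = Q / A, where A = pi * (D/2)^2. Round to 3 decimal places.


Compute pipe cross-sectional area:
  A = pi * (D/2)^2 = pi * (0.84/2)^2 = 0.5542 m^2
Calculate velocity:
  v = Q / A = 2.27 / 0.5542
  v = 4.096 m/s

4.096


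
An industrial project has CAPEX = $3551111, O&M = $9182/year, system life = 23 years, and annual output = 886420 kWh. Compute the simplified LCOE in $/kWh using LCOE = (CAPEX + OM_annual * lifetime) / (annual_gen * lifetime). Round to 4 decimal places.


Total cost = CAPEX + OM * lifetime = 3551111 + 9182 * 23 = 3551111 + 211186 = 3762297
Total generation = annual * lifetime = 886420 * 23 = 20387660 kWh
LCOE = 3762297 / 20387660
LCOE = 0.1845 $/kWh

0.1845


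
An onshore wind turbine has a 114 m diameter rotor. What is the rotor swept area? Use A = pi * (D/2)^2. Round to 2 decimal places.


Compute the rotor radius:
  r = D / 2 = 114 / 2 = 57.0 m
Calculate swept area:
  A = pi * r^2 = pi * 57.0^2
  A = 10207.03 m^2

10207.03


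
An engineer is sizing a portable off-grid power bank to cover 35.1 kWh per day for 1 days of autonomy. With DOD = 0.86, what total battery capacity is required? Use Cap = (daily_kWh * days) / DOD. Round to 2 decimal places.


Total energy needed = daily * days = 35.1 * 1 = 35.1 kWh
Account for depth of discharge:
  Cap = total_energy / DOD = 35.1 / 0.86
  Cap = 40.81 kWh

40.81


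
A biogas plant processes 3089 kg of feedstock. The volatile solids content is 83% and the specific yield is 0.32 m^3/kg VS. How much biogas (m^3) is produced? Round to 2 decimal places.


Compute volatile solids:
  VS = mass * VS_fraction = 3089 * 0.83 = 2563.87 kg
Calculate biogas volume:
  Biogas = VS * specific_yield = 2563.87 * 0.32
  Biogas = 820.44 m^3

820.44


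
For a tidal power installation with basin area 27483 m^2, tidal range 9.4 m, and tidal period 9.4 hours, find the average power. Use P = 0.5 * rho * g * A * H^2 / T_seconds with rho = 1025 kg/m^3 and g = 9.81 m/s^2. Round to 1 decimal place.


Convert period to seconds: T = 9.4 * 3600 = 33840.0 s
H^2 = 9.4^2 = 88.36
P = 0.5 * rho * g * A * H^2 / T
P = 0.5 * 1025 * 9.81 * 27483 * 88.36 / 33840.0
P = 360788.2 W

360788.2


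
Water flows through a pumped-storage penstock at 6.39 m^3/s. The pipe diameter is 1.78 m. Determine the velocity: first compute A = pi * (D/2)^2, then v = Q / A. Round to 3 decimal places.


Compute pipe cross-sectional area:
  A = pi * (D/2)^2 = pi * (1.78/2)^2 = 2.4885 m^2
Calculate velocity:
  v = Q / A = 6.39 / 2.4885
  v = 2.568 m/s

2.568


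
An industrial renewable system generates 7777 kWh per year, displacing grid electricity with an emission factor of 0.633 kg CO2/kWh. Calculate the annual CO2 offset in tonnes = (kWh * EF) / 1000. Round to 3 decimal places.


CO2 offset in kg = generation * emission_factor
CO2 offset = 7777 * 0.633 = 4922.84 kg
Convert to tonnes:
  CO2 offset = 4922.84 / 1000 = 4.923 tonnes

4.923


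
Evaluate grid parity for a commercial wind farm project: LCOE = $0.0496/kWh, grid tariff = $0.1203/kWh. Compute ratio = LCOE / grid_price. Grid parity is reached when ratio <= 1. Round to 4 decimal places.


Compare LCOE to grid price:
  LCOE = $0.0496/kWh, Grid price = $0.1203/kWh
  Ratio = LCOE / grid_price = 0.0496 / 0.1203 = 0.4123
  Grid parity achieved (ratio <= 1)? yes

0.4123


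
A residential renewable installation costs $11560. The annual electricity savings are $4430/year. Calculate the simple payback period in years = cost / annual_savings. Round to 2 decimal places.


Simple payback period = initial cost / annual savings
Payback = 11560 / 4430
Payback = 2.61 years

2.61


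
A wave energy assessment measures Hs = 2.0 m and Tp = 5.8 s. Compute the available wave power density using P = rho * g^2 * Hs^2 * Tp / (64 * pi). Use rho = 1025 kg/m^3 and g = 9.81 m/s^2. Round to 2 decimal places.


Apply wave power formula:
  g^2 = 9.81^2 = 96.2361
  Hs^2 = 2.0^2 = 4.0
  Numerator = rho * g^2 * Hs^2 * Tp = 1025 * 96.2361 * 4.0 * 5.8 = 2288494.46
  Denominator = 64 * pi = 201.0619
  P = 2288494.46 / 201.0619 = 11382.04 W/m

11382.04


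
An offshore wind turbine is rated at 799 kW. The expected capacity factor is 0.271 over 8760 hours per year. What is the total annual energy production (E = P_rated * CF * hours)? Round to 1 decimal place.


Annual energy = rated_kW * capacity_factor * hours_per_year
Given: P_rated = 799 kW, CF = 0.271, hours = 8760
E = 799 * 0.271 * 8760
E = 1896794.0 kWh

1896794.0


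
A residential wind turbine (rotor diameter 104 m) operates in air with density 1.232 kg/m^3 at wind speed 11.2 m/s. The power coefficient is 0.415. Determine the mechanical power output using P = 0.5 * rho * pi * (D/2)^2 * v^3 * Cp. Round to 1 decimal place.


Step 1 -- Compute swept area:
  A = pi * (D/2)^2 = pi * (104/2)^2 = 8494.87 m^2
Step 2 -- Apply wind power equation:
  P = 0.5 * rho * A * v^3 * Cp
  v^3 = 11.2^3 = 1404.928
  P = 0.5 * 1.232 * 8494.87 * 1404.928 * 0.415
  P = 3050980.5 W

3050980.5


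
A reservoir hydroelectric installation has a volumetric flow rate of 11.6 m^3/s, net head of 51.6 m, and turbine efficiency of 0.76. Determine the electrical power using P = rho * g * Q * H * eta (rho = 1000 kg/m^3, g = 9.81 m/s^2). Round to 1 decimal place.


Apply the hydropower formula P = rho * g * Q * H * eta
rho * g = 1000 * 9.81 = 9810.0
P = 9810.0 * 11.6 * 51.6 * 0.76
P = 4462623.9 W

4462623.9


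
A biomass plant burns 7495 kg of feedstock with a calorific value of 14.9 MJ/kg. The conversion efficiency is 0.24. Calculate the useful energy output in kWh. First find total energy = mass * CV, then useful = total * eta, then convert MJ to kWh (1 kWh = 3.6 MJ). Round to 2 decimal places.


Total energy = mass * CV = 7495 * 14.9 = 111675.5 MJ
Useful energy = total * eta = 111675.5 * 0.24 = 26802.12 MJ
Convert to kWh: 26802.12 / 3.6
Useful energy = 7445.03 kWh

7445.03


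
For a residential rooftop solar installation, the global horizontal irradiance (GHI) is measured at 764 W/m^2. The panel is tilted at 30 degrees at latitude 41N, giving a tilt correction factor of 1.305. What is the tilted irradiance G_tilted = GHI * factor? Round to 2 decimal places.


Identify the given values:
  GHI = 764 W/m^2, tilt correction factor = 1.305
Apply the formula G_tilted = GHI * factor:
  G_tilted = 764 * 1.305
  G_tilted = 997.02 W/m^2

997.02


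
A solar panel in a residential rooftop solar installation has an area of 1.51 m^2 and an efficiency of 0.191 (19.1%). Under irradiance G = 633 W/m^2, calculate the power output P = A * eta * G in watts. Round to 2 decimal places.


Use the solar power formula P = A * eta * G.
Given: A = 1.51 m^2, eta = 0.191, G = 633 W/m^2
P = 1.51 * 0.191 * 633
P = 182.56 W

182.56


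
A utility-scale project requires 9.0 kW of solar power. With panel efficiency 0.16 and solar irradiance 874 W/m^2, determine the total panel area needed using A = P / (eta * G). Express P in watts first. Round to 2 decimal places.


Convert target power to watts: P = 9.0 * 1000 = 9000.0 W
Compute denominator: eta * G = 0.16 * 874 = 139.84
Required area A = P / (eta * G) = 9000.0 / 139.84
A = 64.36 m^2

64.36


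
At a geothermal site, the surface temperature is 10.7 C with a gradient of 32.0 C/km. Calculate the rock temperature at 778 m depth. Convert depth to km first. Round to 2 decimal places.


Convert depth to km: 778 / 1000 = 0.778 km
Temperature increase = gradient * depth_km = 32.0 * 0.778 = 24.9 C
Temperature at depth = T_surface + delta_T = 10.7 + 24.9
T = 35.60 C

35.60


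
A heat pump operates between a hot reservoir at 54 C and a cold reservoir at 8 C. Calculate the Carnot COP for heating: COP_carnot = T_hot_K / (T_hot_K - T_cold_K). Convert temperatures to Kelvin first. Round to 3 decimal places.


Convert to Kelvin:
  T_hot = 54 + 273.15 = 327.15 K
  T_cold = 8 + 273.15 = 281.15 K
Apply Carnot COP formula:
  COP = T_hot_K / (T_hot_K - T_cold_K) = 327.15 / 46.0
  COP = 7.112

7.112


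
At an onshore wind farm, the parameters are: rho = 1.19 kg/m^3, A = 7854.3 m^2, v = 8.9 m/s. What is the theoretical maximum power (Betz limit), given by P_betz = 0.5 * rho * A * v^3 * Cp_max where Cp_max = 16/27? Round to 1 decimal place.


The Betz coefficient Cp_max = 16/27 = 0.5926
v^3 = 8.9^3 = 704.969
P_betz = 0.5 * rho * A * v^3 * Cp_max
P_betz = 0.5 * 1.19 * 7854.3 * 704.969 * 0.5926
P_betz = 1952318.6 W

1952318.6


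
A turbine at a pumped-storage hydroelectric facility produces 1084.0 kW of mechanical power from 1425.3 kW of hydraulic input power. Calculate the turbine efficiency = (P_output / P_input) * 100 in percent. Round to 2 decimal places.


Turbine efficiency = (output power / input power) * 100
eta = (1084.0 / 1425.3) * 100
eta = 76.05%

76.05


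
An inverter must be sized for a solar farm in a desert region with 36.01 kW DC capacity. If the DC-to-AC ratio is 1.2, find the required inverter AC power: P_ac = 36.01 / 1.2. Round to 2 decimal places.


The inverter AC capacity is determined by the DC/AC ratio.
Given: P_dc = 36.01 kW, DC/AC ratio = 1.2
P_ac = P_dc / ratio = 36.01 / 1.2
P_ac = 30.01 kW

30.01


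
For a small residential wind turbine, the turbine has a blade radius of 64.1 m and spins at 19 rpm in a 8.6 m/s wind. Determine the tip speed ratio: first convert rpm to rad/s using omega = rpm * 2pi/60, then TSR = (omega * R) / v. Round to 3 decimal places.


Convert rotational speed to rad/s:
  omega = 19 * 2 * pi / 60 = 1.9897 rad/s
Compute tip speed:
  v_tip = omega * R = 1.9897 * 64.1 = 127.538 m/s
Tip speed ratio:
  TSR = v_tip / v_wind = 127.538 / 8.6 = 14.830

14.830


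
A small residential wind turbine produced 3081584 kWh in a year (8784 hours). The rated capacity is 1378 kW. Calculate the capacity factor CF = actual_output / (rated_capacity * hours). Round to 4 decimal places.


Capacity factor = actual output / maximum possible output
Maximum possible = rated * hours = 1378 * 8784 = 12104352 kWh
CF = 3081584 / 12104352
CF = 0.2546

0.2546


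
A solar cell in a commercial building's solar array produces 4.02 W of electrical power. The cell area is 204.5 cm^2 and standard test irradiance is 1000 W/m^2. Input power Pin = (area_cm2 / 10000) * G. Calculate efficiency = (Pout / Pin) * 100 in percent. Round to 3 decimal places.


First compute the input power:
  Pin = area_cm2 / 10000 * G = 204.5 / 10000 * 1000 = 20.45 W
Then compute efficiency:
  Efficiency = (Pout / Pin) * 100 = (4.02 / 20.45) * 100
  Efficiency = 19.658%

19.658


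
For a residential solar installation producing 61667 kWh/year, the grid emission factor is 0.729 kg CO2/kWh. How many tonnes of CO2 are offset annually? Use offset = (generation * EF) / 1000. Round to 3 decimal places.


CO2 offset in kg = generation * emission_factor
CO2 offset = 61667 * 0.729 = 44955.24 kg
Convert to tonnes:
  CO2 offset = 44955.24 / 1000 = 44.955 tonnes

44.955


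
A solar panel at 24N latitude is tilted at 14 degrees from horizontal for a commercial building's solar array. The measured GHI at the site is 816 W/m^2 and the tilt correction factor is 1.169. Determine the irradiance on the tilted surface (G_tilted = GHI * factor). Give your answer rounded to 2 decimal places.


Identify the given values:
  GHI = 816 W/m^2, tilt correction factor = 1.169
Apply the formula G_tilted = GHI * factor:
  G_tilted = 816 * 1.169
  G_tilted = 953.90 W/m^2

953.90


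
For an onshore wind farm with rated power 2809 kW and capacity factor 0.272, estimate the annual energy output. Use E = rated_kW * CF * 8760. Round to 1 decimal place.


Annual energy = rated_kW * capacity_factor * hours_per_year
Given: P_rated = 2809 kW, CF = 0.272, hours = 8760
E = 2809 * 0.272 * 8760
E = 6693060.5 kWh

6693060.5


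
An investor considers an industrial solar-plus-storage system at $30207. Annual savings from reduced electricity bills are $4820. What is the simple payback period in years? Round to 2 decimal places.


Simple payback period = initial cost / annual savings
Payback = 30207 / 4820
Payback = 6.27 years

6.27


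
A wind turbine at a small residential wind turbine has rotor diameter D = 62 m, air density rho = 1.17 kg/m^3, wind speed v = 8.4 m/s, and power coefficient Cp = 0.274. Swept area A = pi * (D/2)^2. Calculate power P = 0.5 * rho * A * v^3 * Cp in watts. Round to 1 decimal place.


Step 1 -- Compute swept area:
  A = pi * (D/2)^2 = pi * (62/2)^2 = 3019.07 m^2
Step 2 -- Apply wind power equation:
  P = 0.5 * rho * A * v^3 * Cp
  v^3 = 8.4^3 = 592.704
  P = 0.5 * 1.17 * 3019.07 * 592.704 * 0.274
  P = 286825.4 W

286825.4


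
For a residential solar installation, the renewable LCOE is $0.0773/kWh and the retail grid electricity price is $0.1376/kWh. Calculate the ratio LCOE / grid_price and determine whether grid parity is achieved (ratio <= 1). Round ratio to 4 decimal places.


Compare LCOE to grid price:
  LCOE = $0.0773/kWh, Grid price = $0.1376/kWh
  Ratio = LCOE / grid_price = 0.0773 / 0.1376 = 0.5618
  Grid parity achieved (ratio <= 1)? yes

0.5618


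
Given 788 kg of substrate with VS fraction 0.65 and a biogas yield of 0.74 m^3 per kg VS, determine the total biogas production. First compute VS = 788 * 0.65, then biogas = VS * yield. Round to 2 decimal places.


Compute volatile solids:
  VS = mass * VS_fraction = 788 * 0.65 = 512.2 kg
Calculate biogas volume:
  Biogas = VS * specific_yield = 512.2 * 0.74
  Biogas = 379.03 m^3

379.03


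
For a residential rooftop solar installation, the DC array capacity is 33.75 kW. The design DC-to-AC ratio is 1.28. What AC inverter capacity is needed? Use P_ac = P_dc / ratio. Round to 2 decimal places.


The inverter AC capacity is determined by the DC/AC ratio.
Given: P_dc = 33.75 kW, DC/AC ratio = 1.28
P_ac = P_dc / ratio = 33.75 / 1.28
P_ac = 26.37 kW

26.37


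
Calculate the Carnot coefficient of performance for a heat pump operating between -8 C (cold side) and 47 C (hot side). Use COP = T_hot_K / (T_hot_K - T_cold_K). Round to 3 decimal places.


Convert to Kelvin:
  T_hot = 47 + 273.15 = 320.15 K
  T_cold = -8 + 273.15 = 265.15 K
Apply Carnot COP formula:
  COP = T_hot_K / (T_hot_K - T_cold_K) = 320.15 / 55.0
  COP = 5.821

5.821


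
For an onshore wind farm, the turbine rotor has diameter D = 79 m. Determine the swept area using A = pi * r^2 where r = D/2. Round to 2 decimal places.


Compute the rotor radius:
  r = D / 2 = 79 / 2 = 39.5 m
Calculate swept area:
  A = pi * r^2 = pi * 39.5^2
  A = 4901.67 m^2

4901.67


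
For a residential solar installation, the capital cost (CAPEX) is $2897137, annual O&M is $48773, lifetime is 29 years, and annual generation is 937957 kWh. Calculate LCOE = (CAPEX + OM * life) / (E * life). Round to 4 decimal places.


Total cost = CAPEX + OM * lifetime = 2897137 + 48773 * 29 = 2897137 + 1414417 = 4311554
Total generation = annual * lifetime = 937957 * 29 = 27200753 kWh
LCOE = 4311554 / 27200753
LCOE = 0.1585 $/kWh

0.1585


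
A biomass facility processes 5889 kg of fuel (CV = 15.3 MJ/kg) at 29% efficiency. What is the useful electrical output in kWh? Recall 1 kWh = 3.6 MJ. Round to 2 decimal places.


Total energy = mass * CV = 5889 * 15.3 = 90101.7 MJ
Useful energy = total * eta = 90101.7 * 0.29 = 26129.49 MJ
Convert to kWh: 26129.49 / 3.6
Useful energy = 7258.19 kWh

7258.19


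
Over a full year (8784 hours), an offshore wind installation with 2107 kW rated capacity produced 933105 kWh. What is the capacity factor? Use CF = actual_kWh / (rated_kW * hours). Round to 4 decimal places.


Capacity factor = actual output / maximum possible output
Maximum possible = rated * hours = 2107 * 8784 = 18507888 kWh
CF = 933105 / 18507888
CF = 0.0504

0.0504


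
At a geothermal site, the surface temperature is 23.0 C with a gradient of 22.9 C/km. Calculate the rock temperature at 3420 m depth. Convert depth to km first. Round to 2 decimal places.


Convert depth to km: 3420 / 1000 = 3.42 km
Temperature increase = gradient * depth_km = 22.9 * 3.42 = 78.32 C
Temperature at depth = T_surface + delta_T = 23.0 + 78.32
T = 101.32 C

101.32


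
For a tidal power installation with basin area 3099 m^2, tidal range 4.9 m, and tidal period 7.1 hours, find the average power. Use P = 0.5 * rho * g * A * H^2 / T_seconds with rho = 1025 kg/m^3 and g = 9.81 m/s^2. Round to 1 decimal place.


Convert period to seconds: T = 7.1 * 3600 = 25560.0 s
H^2 = 4.9^2 = 24.01
P = 0.5 * rho * g * A * H^2 / T
P = 0.5 * 1025 * 9.81 * 3099 * 24.01 / 25560.0
P = 14635.8 W

14635.8


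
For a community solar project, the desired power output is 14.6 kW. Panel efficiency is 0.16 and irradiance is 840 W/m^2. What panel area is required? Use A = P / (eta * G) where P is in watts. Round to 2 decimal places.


Convert target power to watts: P = 14.6 * 1000 = 14600.0 W
Compute denominator: eta * G = 0.16 * 840 = 134.4
Required area A = P / (eta * G) = 14600.0 / 134.4
A = 108.63 m^2

108.63


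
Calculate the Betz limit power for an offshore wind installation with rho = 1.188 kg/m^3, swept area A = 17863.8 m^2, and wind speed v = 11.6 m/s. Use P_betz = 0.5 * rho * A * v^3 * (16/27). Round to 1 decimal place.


The Betz coefficient Cp_max = 16/27 = 0.5926
v^3 = 11.6^3 = 1560.896
P_betz = 0.5 * rho * A * v^3 * Cp_max
P_betz = 0.5 * 1.188 * 17863.8 * 1560.896 * 0.5926
P_betz = 9815004.0 W

9815004.0


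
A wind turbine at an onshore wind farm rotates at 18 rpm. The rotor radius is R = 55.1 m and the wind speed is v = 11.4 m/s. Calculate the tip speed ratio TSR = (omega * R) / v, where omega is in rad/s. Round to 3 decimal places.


Convert rotational speed to rad/s:
  omega = 18 * 2 * pi / 60 = 1.885 rad/s
Compute tip speed:
  v_tip = omega * R = 1.885 * 55.1 = 103.861 m/s
Tip speed ratio:
  TSR = v_tip / v_wind = 103.861 / 11.4 = 9.111

9.111


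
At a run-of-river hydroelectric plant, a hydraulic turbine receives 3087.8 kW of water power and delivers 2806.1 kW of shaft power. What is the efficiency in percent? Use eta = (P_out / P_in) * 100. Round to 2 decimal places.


Turbine efficiency = (output power / input power) * 100
eta = (2806.1 / 3087.8) * 100
eta = 90.88%

90.88


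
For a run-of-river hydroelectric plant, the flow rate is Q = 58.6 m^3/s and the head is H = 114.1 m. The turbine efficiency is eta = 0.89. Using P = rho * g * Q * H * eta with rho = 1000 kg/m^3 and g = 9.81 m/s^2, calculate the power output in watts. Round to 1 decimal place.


Apply the hydropower formula P = rho * g * Q * H * eta
rho * g = 1000 * 9.81 = 9810.0
P = 9810.0 * 58.6 * 114.1 * 0.89
P = 58377067.4 W

58377067.4


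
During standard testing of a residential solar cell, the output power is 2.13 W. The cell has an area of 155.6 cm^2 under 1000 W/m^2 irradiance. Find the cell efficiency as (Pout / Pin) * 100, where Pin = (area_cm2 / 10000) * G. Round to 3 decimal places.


First compute the input power:
  Pin = area_cm2 / 10000 * G = 155.6 / 10000 * 1000 = 15.56 W
Then compute efficiency:
  Efficiency = (Pout / Pin) * 100 = (2.13 / 15.56) * 100
  Efficiency = 13.689%

13.689


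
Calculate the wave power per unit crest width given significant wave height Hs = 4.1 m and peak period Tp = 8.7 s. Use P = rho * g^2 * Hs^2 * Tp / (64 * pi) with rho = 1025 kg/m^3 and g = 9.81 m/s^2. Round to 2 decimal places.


Apply wave power formula:
  g^2 = 9.81^2 = 96.2361
  Hs^2 = 4.1^2 = 16.81
  Numerator = rho * g^2 * Hs^2 * Tp = 1025 * 96.2361 * 16.81 * 8.7 = 14426096.94
  Denominator = 64 * pi = 201.0619
  P = 14426096.94 / 201.0619 = 71749.52 W/m

71749.52


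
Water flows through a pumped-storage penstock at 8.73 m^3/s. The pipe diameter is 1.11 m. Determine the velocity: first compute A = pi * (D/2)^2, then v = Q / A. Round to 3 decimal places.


Compute pipe cross-sectional area:
  A = pi * (D/2)^2 = pi * (1.11/2)^2 = 0.9677 m^2
Calculate velocity:
  v = Q / A = 8.73 / 0.9677
  v = 9.021 m/s

9.021


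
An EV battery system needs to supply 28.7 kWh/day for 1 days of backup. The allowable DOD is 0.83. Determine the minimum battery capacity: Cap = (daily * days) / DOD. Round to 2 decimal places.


Total energy needed = daily * days = 28.7 * 1 = 28.7 kWh
Account for depth of discharge:
  Cap = total_energy / DOD = 28.7 / 0.83
  Cap = 34.58 kWh

34.58


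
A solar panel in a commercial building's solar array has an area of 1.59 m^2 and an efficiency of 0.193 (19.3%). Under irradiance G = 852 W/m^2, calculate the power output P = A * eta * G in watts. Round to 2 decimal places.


Use the solar power formula P = A * eta * G.
Given: A = 1.59 m^2, eta = 0.193, G = 852 W/m^2
P = 1.59 * 0.193 * 852
P = 261.45 W

261.45


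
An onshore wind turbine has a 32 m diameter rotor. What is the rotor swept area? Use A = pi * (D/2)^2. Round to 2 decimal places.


Compute the rotor radius:
  r = D / 2 = 32 / 2 = 16.0 m
Calculate swept area:
  A = pi * r^2 = pi * 16.0^2
  A = 804.25 m^2

804.25


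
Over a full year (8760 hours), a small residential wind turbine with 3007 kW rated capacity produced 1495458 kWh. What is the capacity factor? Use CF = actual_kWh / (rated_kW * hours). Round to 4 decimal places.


Capacity factor = actual output / maximum possible output
Maximum possible = rated * hours = 3007 * 8760 = 26341320 kWh
CF = 1495458 / 26341320
CF = 0.0568

0.0568


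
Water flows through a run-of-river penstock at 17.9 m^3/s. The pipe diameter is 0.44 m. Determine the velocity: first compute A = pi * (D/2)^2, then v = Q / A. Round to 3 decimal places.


Compute pipe cross-sectional area:
  A = pi * (D/2)^2 = pi * (0.44/2)^2 = 0.1521 m^2
Calculate velocity:
  v = Q / A = 17.9 / 0.1521
  v = 117.722 m/s

117.722


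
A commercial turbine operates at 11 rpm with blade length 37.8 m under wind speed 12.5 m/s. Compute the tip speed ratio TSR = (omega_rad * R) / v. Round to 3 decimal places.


Convert rotational speed to rad/s:
  omega = 11 * 2 * pi / 60 = 1.1519 rad/s
Compute tip speed:
  v_tip = omega * R = 1.1519 * 37.8 = 43.542 m/s
Tip speed ratio:
  TSR = v_tip / v_wind = 43.542 / 12.5 = 3.483

3.483


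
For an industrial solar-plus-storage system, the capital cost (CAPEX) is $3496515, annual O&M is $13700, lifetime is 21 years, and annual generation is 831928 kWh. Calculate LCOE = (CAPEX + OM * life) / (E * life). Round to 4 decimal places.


Total cost = CAPEX + OM * lifetime = 3496515 + 13700 * 21 = 3496515 + 287700 = 3784215
Total generation = annual * lifetime = 831928 * 21 = 17470488 kWh
LCOE = 3784215 / 17470488
LCOE = 0.2166 $/kWh

0.2166


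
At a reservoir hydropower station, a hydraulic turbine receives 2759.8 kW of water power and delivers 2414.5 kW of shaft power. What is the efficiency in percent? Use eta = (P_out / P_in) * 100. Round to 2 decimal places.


Turbine efficiency = (output power / input power) * 100
eta = (2414.5 / 2759.8) * 100
eta = 87.49%

87.49


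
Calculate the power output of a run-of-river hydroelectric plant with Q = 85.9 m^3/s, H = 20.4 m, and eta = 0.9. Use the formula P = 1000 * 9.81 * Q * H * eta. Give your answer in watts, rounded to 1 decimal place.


Apply the hydropower formula P = rho * g * Q * H * eta
rho * g = 1000 * 9.81 = 9810.0
P = 9810.0 * 85.9 * 20.4 * 0.9
P = 15471586.4 W

15471586.4


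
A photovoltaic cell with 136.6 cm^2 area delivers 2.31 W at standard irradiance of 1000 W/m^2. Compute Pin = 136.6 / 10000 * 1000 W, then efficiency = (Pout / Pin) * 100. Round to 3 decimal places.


First compute the input power:
  Pin = area_cm2 / 10000 * G = 136.6 / 10000 * 1000 = 13.66 W
Then compute efficiency:
  Efficiency = (Pout / Pin) * 100 = (2.31 / 13.66) * 100
  Efficiency = 16.911%

16.911


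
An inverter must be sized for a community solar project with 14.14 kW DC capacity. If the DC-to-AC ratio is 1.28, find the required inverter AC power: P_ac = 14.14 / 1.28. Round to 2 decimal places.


The inverter AC capacity is determined by the DC/AC ratio.
Given: P_dc = 14.14 kW, DC/AC ratio = 1.28
P_ac = P_dc / ratio = 14.14 / 1.28
P_ac = 11.05 kW

11.05


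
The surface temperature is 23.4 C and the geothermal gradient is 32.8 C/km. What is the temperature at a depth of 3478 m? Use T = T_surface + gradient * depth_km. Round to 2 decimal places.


Convert depth to km: 3478 / 1000 = 3.478 km
Temperature increase = gradient * depth_km = 32.8 * 3.478 = 114.08 C
Temperature at depth = T_surface + delta_T = 23.4 + 114.08
T = 137.48 C

137.48


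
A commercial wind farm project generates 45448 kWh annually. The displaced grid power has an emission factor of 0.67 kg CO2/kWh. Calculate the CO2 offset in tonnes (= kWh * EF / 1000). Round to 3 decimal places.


CO2 offset in kg = generation * emission_factor
CO2 offset = 45448 * 0.67 = 30450.16 kg
Convert to tonnes:
  CO2 offset = 30450.16 / 1000 = 30.450 tonnes

30.450


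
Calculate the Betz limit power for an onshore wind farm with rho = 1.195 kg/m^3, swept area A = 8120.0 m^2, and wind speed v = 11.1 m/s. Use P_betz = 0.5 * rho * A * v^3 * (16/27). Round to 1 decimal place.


The Betz coefficient Cp_max = 16/27 = 0.5926
v^3 = 11.1^3 = 1367.631
P_betz = 0.5 * rho * A * v^3 * Cp_max
P_betz = 0.5 * 1.195 * 8120.0 * 1367.631 * 0.5926
P_betz = 3932050.6 W

3932050.6


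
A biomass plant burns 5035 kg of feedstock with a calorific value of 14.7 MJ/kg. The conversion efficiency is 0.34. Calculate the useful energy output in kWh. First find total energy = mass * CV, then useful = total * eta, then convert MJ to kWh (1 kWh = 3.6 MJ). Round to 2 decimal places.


Total energy = mass * CV = 5035 * 14.7 = 74014.5 MJ
Useful energy = total * eta = 74014.5 * 0.34 = 25164.93 MJ
Convert to kWh: 25164.93 / 3.6
Useful energy = 6990.26 kWh

6990.26


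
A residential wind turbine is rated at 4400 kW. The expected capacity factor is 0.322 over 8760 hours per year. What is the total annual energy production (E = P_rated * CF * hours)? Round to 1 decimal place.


Annual energy = rated_kW * capacity_factor * hours_per_year
Given: P_rated = 4400 kW, CF = 0.322, hours = 8760
E = 4400 * 0.322 * 8760
E = 12411168.0 kWh

12411168.0


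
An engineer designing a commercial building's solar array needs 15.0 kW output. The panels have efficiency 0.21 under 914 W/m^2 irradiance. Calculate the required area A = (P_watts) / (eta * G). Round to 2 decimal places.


Convert target power to watts: P = 15.0 * 1000 = 15000.0 W
Compute denominator: eta * G = 0.21 * 914 = 191.94
Required area A = P / (eta * G) = 15000.0 / 191.94
A = 78.15 m^2

78.15


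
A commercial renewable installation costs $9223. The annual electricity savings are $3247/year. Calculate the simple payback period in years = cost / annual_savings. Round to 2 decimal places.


Simple payback period = initial cost / annual savings
Payback = 9223 / 3247
Payback = 2.84 years

2.84


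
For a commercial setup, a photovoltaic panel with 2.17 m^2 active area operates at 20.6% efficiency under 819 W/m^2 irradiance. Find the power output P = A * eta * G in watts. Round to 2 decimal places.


Use the solar power formula P = A * eta * G.
Given: A = 2.17 m^2, eta = 0.206, G = 819 W/m^2
P = 2.17 * 0.206 * 819
P = 366.11 W

366.11
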